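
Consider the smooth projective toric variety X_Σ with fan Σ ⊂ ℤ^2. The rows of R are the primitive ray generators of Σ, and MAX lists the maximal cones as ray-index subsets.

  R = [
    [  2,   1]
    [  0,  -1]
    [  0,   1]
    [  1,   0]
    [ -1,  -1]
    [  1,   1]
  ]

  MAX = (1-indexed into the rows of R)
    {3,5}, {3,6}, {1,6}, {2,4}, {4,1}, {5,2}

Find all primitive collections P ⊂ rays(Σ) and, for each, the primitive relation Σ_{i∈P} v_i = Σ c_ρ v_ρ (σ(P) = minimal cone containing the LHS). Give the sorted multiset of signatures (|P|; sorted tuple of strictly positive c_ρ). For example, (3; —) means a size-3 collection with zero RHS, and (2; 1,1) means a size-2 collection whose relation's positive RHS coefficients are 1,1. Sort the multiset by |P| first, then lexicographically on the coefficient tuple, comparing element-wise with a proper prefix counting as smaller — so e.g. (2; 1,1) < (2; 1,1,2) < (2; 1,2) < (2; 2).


Primitive collections (9):

  {2,3}:  v_{2} + v_{3} = 0 ; sig = (2; —)
  {5,6}:  v_{5} + v_{6} = 0 ; sig = (2; —)
  {1,5}:  v_{1} + v_{5} = v_{4} ; sig = (2; 1)
  {2,6}:  v_{2} + v_{6} = v_{4} ; sig = (2; 1)
  {3,4}:  v_{3} + v_{4} = v_{6} ; sig = (2; 1)
  {4,5}:  v_{4} + v_{5} = v_{2} ; sig = (2; 1)
  {4,6}:  v_{4} + v_{6} = v_{1} ; sig = (2; 1)
  {1,2}:  v_{1} + v_{2} = 2·v_{4} ; sig = (2; 2)
  {1,3}:  v_{1} + v_{3} = 2·v_{6} ; sig = (2; 2)

Sorted signature multiset PRS(X):
    (2; —)
    (2; —)
    (2; 1)
    (2; 1)
    (2; 1)
    (2; 1)
    (2; 1)
    (2; 2)
    (2; 2)


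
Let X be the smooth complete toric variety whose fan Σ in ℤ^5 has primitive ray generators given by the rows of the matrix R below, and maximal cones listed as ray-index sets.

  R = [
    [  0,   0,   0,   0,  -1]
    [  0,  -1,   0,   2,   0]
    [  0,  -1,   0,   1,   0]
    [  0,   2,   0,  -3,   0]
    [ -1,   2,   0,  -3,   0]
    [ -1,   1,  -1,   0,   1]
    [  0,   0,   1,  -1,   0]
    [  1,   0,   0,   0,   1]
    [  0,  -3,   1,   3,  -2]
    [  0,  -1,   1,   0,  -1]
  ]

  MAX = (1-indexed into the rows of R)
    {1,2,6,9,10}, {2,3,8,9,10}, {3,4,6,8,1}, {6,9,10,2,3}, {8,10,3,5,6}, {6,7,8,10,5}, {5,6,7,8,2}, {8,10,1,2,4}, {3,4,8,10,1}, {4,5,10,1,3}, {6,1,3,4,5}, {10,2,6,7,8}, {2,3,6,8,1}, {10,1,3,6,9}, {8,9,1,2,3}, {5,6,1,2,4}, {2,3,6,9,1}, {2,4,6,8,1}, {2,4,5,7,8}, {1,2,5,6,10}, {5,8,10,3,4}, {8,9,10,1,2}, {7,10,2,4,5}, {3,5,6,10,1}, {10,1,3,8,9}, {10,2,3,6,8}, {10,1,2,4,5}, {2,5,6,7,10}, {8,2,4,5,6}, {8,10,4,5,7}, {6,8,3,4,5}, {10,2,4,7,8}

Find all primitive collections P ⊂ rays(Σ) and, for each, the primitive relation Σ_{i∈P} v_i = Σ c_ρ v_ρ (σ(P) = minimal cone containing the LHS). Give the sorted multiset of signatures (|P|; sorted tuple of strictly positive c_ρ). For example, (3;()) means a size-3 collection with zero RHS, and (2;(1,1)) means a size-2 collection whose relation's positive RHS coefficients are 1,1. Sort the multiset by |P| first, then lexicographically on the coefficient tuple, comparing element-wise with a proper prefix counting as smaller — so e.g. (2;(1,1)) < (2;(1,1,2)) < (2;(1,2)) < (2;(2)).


14 minimal non-faces of Δ(Σ) (on 10 rays):

  P = {4,9}:  v_{4} + v_{9} = v_{1} + v_{10} — sig = (2;(1,1))
  P = {1,7}:  v_{1} + v_{7} = v_{2} + v_{4} + v_{10} — sig = (2;(1,1,1))
  P = {3,7}:  v_{3} + v_{7} = v_{6} + v_{8} + 2·v_{10} — sig = (2;(1,1,2))
  P = {5,9}:  v_{5} + v_{9} = v_{1} + v_{6} + 2·v_{10} — sig = (2;(1,1,2))
  P = {7,9}:  v_{7} + v_{9} = v_{2} + 2·v_{10} — sig = (2;(1,2))
  P = {2,3,4}:  v_{2} + v_{3} + v_{4} = 0 — sig = (3;())
  P = {1,5,8}:  v_{1} + v_{5} + v_{8} = v_{4} — sig = (3;(1))
  P = {4,6,10}:  v_{4} + v_{6} + v_{10} = v_{5} — sig = (3;(1))
  P = {2,3,5}:  v_{2} + v_{3} + v_{5} = v_{6} + v_{10} — sig = (3;(1,1))
  P = {6,8,9}:  v_{6} + v_{8} + v_{9} = v_{2} + v_{3} — sig = (3;(1,1))
  P = {4,6,7}:  v_{4} + v_{6} + v_{7} = v_{2} + 2·v_{5} + v_{8} — sig = (3;(1,1,2))
  P = {1,6,8,10}:  v_{1} + v_{6} + v_{8} + v_{10} = 0 — sig = (4;())
  P = {1,2,3,10}:  v_{1} + v_{2} + v_{3} + v_{10} = v_{9} — sig = (4;(1))
  P = {2,5,8,10}:  v_{2} + v_{5} + v_{8} + v_{10} = v_{7} — sig = (4;(1))

Hence PRS(X_Σ) =
[(2;(1,1)), (2;(1,1,1)), (2;(1,1,2)), (2;(1,1,2)), (2;(1,2)), (3;()), (3;(1)), (3;(1)), (3;(1,1)), (3;(1,1)), (3;(1,1,2)), (4;()), (4;(1)), (4;(1))]


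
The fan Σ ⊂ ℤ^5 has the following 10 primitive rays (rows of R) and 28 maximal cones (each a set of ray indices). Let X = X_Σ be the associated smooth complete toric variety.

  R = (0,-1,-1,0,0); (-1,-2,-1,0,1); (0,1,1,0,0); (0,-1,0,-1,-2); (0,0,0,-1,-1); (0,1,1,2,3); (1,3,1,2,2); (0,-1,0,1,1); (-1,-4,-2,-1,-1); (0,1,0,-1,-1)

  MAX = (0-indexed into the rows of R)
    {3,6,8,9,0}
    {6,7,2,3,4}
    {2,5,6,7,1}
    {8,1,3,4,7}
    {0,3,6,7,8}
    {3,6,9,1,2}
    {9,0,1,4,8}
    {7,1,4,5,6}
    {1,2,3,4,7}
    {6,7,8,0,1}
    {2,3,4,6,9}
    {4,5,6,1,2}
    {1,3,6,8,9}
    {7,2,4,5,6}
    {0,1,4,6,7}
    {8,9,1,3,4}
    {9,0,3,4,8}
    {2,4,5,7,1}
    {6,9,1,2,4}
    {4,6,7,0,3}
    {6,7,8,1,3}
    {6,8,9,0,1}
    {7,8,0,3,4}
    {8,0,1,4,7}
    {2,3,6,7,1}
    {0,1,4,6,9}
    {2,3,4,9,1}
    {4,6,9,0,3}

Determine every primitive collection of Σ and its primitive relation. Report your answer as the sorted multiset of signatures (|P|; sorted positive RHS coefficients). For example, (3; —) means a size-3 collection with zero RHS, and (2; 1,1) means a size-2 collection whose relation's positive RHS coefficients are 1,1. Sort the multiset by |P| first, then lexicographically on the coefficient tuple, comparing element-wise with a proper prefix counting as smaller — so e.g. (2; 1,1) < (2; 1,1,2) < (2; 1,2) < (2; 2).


Δ(Σ) — 10 vertices, 11 min non-faces:

  P = {0,2}:  v_{0} + v_{2} = 0  so sig = (2; —)
  P = {7,9}:  v_{7} + v_{9} = 0  so sig = (2; —)
  P = {2,8}:  v_{2} + v_{8} = v_{1} + v_{3}  so sig = (2; 1,1)
  P = {3,5}:  v_{3} + v_{5} = v_{2} + v_{7}  so sig = (2; 1,1)
  P = {5,8}:  v_{5} + v_{8} = v_{1} + v_{7}  so sig = (2; 1,1)
  P = {0,5}:  v_{0} + v_{5} = v_{1} + v_{4} + v_{6} + v_{7}  so sig = (2; 1,1,1,1)
  P = {5,9}:  v_{5} + v_{9} = v_{1} + v_{2} + v_{4} + v_{6}  so sig = (2; 1,1,1,1)
  P = {0,1,3}:  v_{0} + v_{1} + v_{3} = v_{8}  so sig = (3; 1)
  P = {4,6,8}:  v_{4} + v_{6} + v_{8} = v_{0}  so sig = (3; 1)
  P = {1,3,4,6}:  v_{1} + v_{3} + v_{4} + v_{6} = 0  so sig = (4; —)
  P = {1,2,4,6,7}:  v_{1} + v_{2} + v_{4} + v_{6} + v_{7} = v_{5}  so sig = (5; 1)

so the primitive-relation signature multiset is
[(2; —), (2; —), (2; 1,1), (2; 1,1), (2; 1,1), (2; 1,1,1,1), (2; 1,1,1,1), (3; 1), (3; 1), (4; —), (5; 1)]


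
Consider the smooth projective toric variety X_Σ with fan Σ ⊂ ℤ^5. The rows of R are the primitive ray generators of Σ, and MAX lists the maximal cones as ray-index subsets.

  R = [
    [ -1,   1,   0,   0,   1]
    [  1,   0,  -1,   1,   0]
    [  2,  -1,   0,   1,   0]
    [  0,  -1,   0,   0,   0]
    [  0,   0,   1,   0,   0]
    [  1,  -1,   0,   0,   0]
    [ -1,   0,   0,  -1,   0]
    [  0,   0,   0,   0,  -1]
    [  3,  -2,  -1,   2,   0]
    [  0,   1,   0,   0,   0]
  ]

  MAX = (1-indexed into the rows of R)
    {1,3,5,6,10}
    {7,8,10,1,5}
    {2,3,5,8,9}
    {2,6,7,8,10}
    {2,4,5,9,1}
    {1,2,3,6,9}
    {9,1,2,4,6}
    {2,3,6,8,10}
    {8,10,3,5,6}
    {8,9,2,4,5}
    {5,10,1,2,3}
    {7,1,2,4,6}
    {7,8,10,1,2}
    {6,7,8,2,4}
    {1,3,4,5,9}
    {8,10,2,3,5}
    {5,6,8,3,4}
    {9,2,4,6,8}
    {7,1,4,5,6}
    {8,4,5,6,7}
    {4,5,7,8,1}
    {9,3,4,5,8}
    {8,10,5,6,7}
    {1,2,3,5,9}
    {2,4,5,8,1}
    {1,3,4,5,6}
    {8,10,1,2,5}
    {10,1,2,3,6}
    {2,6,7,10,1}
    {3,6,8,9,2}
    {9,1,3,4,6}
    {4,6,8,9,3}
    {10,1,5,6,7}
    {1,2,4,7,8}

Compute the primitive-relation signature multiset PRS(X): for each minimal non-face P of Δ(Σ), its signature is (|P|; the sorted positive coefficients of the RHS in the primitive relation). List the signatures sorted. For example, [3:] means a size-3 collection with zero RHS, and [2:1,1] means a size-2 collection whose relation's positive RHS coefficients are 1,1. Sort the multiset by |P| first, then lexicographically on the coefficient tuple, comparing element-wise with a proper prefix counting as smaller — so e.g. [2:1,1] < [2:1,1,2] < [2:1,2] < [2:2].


Δ(Σ) — 10 vertices, 11 min non-faces:

  P = {4,10}:  v_{4} + v_{10} = 0  →  sig = [2:]
  P = {3,7}:  v_{3} + v_{7} = v_{6}  →  sig = [2:1]
  P = {9,10}:  v_{9} + v_{10} = v_{2} + v_{3}  →  sig = [2:1,1]
  P = {7,9}:  v_{7} + v_{9} = v_{2} + v_{4} + v_{6}  →  sig = [2:1,1,1]
  P = {1,6,8}:  v_{1} + v_{6} + v_{8} = 0  →  sig = [3:]
  P = {2,5,7}:  v_{2} + v_{5} + v_{7} = 0  →  sig = [3:]
  P = {2,3,4}:  v_{2} + v_{3} + v_{4} = v_{9}  →  sig = [3:1]
  P = {2,5,6}:  v_{2} + v_{5} + v_{6} = v_{3}  →  sig = [3:1]
  P = {1,3,8}:  v_{1} + v_{3} + v_{8} = v_{2} + v_{5}  →  sig = [3:1,1]
  P = {1,8,9}:  v_{1} + v_{8} + v_{9} = 2·v_{2} + v_{4} + v_{5}  →  sig = [3:1,1,2]
  P = {5,6,9}:  v_{5} + v_{6} + v_{9} = 2·v_{3} + v_{4}  →  sig = [3:1,2]

Hence PRS(X_Σ) =
    [2:]
    [2:1]
    [2:1,1]
    [2:1,1,1]
    [3:]
    [3:]
    [3:1]
    [3:1]
    [3:1,1]
    [3:1,1,2]
    [3:1,2]


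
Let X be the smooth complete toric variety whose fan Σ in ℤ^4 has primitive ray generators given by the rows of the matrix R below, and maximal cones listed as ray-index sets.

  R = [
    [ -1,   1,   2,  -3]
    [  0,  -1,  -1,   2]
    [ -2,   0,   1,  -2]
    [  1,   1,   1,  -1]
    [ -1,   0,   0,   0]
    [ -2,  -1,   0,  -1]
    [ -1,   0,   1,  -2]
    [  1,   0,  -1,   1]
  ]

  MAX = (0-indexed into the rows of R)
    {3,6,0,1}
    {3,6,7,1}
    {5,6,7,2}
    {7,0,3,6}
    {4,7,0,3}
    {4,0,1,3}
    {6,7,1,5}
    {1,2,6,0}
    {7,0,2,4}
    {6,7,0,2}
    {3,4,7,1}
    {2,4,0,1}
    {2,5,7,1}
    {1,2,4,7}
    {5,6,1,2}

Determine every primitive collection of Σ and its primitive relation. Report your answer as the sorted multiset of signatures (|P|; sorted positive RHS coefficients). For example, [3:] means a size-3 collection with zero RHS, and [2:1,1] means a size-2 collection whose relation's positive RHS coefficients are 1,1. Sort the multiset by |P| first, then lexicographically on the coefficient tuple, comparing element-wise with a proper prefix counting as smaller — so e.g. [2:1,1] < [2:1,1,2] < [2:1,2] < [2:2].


7 minimal non-faces of Δ(Σ) (on 8 rays):

  {2,3}:  v_{2} + v_{3} = v_{0}  ⇒ sig = [2:1]
  {3,5}:  v_{3} + v_{5} = v_{6}  ⇒ sig = [2:1]
  {4,6}:  v_{4} + v_{6} = v_{2}  ⇒ sig = [2:1]
  {0,5}:  v_{0} + v_{5} = v_{2} + v_{6}  ⇒ sig = [2:1,1]
  {4,5}:  v_{4} + v_{5} = v_{1} + 2·v_{2} + v_{7}  ⇒ sig = [2:1,1,2]
  {0,1,7}:  v_{0} + v_{1} + v_{7} = 0  ⇒ sig = [3:]
  {1,2,6,7}:  v_{1} + v_{2} + v_{6} + v_{7} = v_{5}  ⇒ sig = [4:1]

so the primitive-relation signature multiset is
    |P|=2: 5 collections, coeffs (1), (1), (1), (1,1), (1,1,2)
    |P|=3: 1 collection, coeffs ()
    |P|=4: 1 collection, coeffs (1)


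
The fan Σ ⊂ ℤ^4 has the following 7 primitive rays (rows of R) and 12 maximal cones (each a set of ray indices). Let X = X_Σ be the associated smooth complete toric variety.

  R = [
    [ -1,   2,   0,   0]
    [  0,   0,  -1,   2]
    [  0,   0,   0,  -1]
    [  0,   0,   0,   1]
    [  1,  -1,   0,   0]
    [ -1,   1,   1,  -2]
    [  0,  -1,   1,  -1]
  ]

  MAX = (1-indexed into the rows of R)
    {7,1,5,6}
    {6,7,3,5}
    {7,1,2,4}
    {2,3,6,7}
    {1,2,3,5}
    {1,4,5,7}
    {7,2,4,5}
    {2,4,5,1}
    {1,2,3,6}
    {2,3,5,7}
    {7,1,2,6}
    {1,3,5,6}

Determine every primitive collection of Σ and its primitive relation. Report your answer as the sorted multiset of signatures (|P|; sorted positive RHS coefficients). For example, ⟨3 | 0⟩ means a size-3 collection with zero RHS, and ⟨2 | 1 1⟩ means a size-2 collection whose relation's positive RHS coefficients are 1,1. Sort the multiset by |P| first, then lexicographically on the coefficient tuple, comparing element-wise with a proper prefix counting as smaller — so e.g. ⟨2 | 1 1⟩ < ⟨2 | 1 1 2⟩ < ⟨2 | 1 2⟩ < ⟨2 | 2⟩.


5 minimal non-faces of Δ(Σ) (on 7 rays):

  {3,4}:  v_{3} + v_{4} = 0  →  sig = ⟨2 | 0⟩
  {4,6}:  v_{4} + v_{6} = v_{1} + v_{7}  →  sig = ⟨2 | 1 1⟩
  {2,5,6}:  v_{2} + v_{5} + v_{6} = 0  →  sig = ⟨3 | 0⟩
  {1,3,7}:  v_{1} + v_{3} + v_{7} = v_{6}  →  sig = ⟨3 | 1⟩
  {1,2,5,7}:  v_{1} + v_{2} + v_{5} + v_{7} = v_{4}  →  sig = ⟨4 | 1⟩

Sorted signature multiset PRS(X):
    |P|=2: 2 collections, coeffs (), (1,1)
    |P|=3: 2 collections, coeffs (), (1)
    |P|=4: 1 collection, coeffs (1)


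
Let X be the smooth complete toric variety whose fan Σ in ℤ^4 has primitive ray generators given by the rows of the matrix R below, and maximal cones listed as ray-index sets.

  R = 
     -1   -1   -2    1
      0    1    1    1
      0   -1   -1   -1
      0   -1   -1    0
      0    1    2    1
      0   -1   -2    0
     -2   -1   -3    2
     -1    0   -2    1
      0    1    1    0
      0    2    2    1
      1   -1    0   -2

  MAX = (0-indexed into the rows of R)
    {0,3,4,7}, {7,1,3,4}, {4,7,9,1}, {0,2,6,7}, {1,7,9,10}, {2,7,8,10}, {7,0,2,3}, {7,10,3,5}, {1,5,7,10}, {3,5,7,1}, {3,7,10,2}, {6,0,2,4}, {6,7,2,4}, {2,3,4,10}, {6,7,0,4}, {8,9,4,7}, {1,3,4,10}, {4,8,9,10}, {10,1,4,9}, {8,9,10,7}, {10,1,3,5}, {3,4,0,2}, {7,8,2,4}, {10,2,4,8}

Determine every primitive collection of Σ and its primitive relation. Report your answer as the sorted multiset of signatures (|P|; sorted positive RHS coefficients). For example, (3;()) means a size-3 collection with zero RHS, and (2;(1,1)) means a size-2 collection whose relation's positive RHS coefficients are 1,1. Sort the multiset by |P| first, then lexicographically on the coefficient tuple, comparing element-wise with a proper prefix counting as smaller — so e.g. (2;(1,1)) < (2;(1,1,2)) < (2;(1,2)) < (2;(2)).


|primitive collections| = 24. Relations:

  {1,2}:  v_{1} + v_{2} = 0 — sig = (2;())
  {3,8}:  v_{3} + v_{8} = 0 — sig = (2;())
  {1,8}:  v_{1} + v_{8} = v_{9} — sig = (2;(1))
  {2,9}:  v_{2} + v_{9} = v_{8} — sig = (2;(1))
  {3,9}:  v_{3} + v_{9} = v_{1} — sig = (2;(1))
  {0,9}:  v_{0} + v_{9} = v_{4} + v_{7} — sig = (2;(1,1))
  {0,10}:  v_{0} + v_{10} = v_{2} + v_{3} — sig = (2;(1,1))
  {4,5}:  v_{4} + v_{5} = v_{1} + v_{3} — sig = (2;(1,1))
  {6,10}:  v_{6} + v_{10} = v_{0} + v_{2} — sig = (2;(1,1))
  {0,1}:  v_{0} + v_{1} = v_{3} + v_{4} + v_{7} — sig = (2;(1,1,1))
  {0,8}:  v_{0} + v_{8} = v_{2} + v_{4} + v_{7} — sig = (2;(1,1,1))
  {1,6}:  v_{1} + v_{6} = v_{0} + v_{4} + v_{7} — sig = (2;(1,1,1))
  {2,5}:  v_{2} + v_{5} = v_{3} + v_{7} + v_{10} — sig = (2;(1,1,1))
  {5,6}:  v_{5} + v_{6} = v_{0} + v_{3} + v_{7} — sig = (2;(1,1,1))
  {5,8}:  v_{5} + v_{8} = v_{1} + v_{7} + v_{10} — sig = (2;(1,1,1))
  {5,9}:  v_{5} + v_{9} = 2·v_{1} + v_{7} + v_{10} — sig = (2;(1,1,2))
  {0,5}:  v_{0} + v_{5} = 2·v_{3} + v_{7} — sig = (2;(1,2))
  {6,9}:  v_{6} + v_{9} = v_{2} + 2·v_{4} + 2·v_{7} — sig = (2;(1,2,2))
  {3,6}:  v_{3} + v_{6} = 2·v_{0} — sig = (2;(2))
  {6,8}:  v_{6} + v_{8} = 2·v_{2} + 2·v_{4} + 2·v_{7} — sig = (2;(2,2,2))
  {4,7,10}:  v_{4} + v_{7} + v_{10} = 0 — sig = (3;())
  {0,2,4,7}:  v_{0} + v_{2} + v_{4} + v_{7} = v_{6} — sig = (4;(1))
  {1,3,7,10}:  v_{1} + v_{3} + v_{7} + v_{10} = v_{5} — sig = (4;(1))
  {2,3,4,7}:  v_{2} + v_{3} + v_{4} + v_{7} = v_{0} — sig = (4;(1))

Sorted signature multiset PRS(X):
[(2;()), (2;()), (2;(1)), (2;(1)), (2;(1)), (2;(1,1)), (2;(1,1)), (2;(1,1)), (2;(1,1)), (2;(1,1,1)), (2;(1,1,1)), (2;(1,1,1)), (2;(1,1,1)), (2;(1,1,1)), (2;(1,1,1)), (2;(1,1,2)), (2;(1,2)), (2;(1,2,2)), (2;(2)), (2;(2,2,2)), (3;()), (4;(1)), (4;(1)), (4;(1))]


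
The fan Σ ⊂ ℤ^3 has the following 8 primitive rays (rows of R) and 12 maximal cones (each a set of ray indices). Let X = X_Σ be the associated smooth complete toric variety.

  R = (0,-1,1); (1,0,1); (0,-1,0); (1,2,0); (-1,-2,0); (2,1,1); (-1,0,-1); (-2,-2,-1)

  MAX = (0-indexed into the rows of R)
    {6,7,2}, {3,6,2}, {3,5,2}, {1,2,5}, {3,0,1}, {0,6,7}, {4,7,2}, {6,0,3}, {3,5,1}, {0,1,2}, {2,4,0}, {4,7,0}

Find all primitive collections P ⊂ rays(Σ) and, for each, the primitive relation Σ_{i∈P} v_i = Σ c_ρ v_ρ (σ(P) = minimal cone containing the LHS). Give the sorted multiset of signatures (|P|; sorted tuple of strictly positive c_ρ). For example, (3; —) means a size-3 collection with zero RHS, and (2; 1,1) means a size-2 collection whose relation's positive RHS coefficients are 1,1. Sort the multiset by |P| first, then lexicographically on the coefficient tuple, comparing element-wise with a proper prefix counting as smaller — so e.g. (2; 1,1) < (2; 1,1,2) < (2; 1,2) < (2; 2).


Minimal non-faces — 14 found among 8 rays, 12 max cones:

  P={1,6}:  v_{1} + v_{6} = 0  so sig = (2; —)
  P={3,4}:  v_{3} + v_{4} = 0  so sig = (2; —)
  P={1,7}:  v_{1} + v_{7} = v_{4}  so sig = (2; 1)
  P={3,7}:  v_{3} + v_{7} = v_{6}  so sig = (2; 1)
  P={4,6}:  v_{4} + v_{6} = v_{7}  so sig = (2; 1)
  P={5,7}:  v_{5} + v_{7} = v_{2}  so sig = (2; 1)
  P={1,4}:  v_{1} + v_{4} = v_{0} + v_{2}  so sig = (2; 1,1)
  P={4,5}:  v_{4} + v_{5} = v_{1} + v_{2}  so sig = (2; 1,1)
  P={5,6}:  v_{5} + v_{6} = v_{2} + v_{3}  so sig = (2; 1,1)
  P={0,5}:  v_{0} + v_{5} = 2·v_{1}  so sig = (2; 2)
  P={0,2,3}:  v_{0} + v_{2} + v_{3} = v_{1}  so sig = (3; 1)
  P={0,2,6}:  v_{0} + v_{2} + v_{6} = v_{4}  so sig = (3; 1)
  P={1,2,3}:  v_{1} + v_{2} + v_{3} = v_{5}  so sig = (3; 1)
  P={0,2,7}:  v_{0} + v_{2} + v_{7} = 2·v_{4}  so sig = (3; 2)

Sorted signature multiset PRS(X):
    |P|=2: 10 collections, coeffs (), (), (1), (1), (1), (1), (1,1), (1,1), (1,1), (2)
    |P|=3: 4 collections, coeffs (1), (1), (1), (2)


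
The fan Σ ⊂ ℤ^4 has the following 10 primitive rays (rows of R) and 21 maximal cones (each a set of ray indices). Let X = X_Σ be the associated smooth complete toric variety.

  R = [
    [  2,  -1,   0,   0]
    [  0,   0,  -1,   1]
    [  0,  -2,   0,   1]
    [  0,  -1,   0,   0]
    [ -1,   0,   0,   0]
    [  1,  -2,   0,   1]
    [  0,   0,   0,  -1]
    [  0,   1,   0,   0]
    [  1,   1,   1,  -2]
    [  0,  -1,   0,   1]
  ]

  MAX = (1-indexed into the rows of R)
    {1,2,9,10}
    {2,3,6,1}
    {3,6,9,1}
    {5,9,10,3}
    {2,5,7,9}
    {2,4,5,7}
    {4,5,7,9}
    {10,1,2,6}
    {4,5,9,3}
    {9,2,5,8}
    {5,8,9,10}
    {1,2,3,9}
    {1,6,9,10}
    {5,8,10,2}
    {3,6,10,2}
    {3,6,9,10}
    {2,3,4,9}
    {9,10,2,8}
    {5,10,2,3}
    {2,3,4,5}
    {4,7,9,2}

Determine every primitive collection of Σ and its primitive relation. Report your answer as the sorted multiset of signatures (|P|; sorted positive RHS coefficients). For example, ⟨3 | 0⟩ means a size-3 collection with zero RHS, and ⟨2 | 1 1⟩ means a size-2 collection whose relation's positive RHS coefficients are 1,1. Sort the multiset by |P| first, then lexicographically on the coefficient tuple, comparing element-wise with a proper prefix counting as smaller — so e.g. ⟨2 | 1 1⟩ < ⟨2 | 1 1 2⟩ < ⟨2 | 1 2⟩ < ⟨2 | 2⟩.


Minimal non-faces — 20 found among 10 rays, 21 max cones:

  P={4,8}:  v_{4} + v_{8} = 0  ⇒ sig = ⟨2 | 0⟩
  P={3,8}:  v_{3} + v_{8} = v_{10}  ⇒ sig = ⟨2 | 1⟩
  P={4,10}:  v_{4} + v_{10} = v_{3}  ⇒ sig = ⟨2 | 1⟩
  P={5,6}:  v_{5} + v_{6} = v_{3}  ⇒ sig = ⟨2 | 1⟩
  P={7,10}:  v_{7} + v_{10} = v_{4}  ⇒ sig = ⟨2 | 1⟩
  P={1,5}:  v_{1} + v_{5} = v_{2} + v_{3} + v_{9}  ⇒ sig = ⟨2 | 1 1 1⟩
  P={7,8}:  v_{7} + v_{8} = v_{2} + v_{5} + v_{9}  ⇒ sig = ⟨2 | 1 1 1⟩
  P={6,7}:  v_{6} + v_{7} = v_{2} + v_{3} + v_{4} + v_{9}  ⇒ sig = ⟨2 | 1 1 1 1⟩
  P={4,6}:  v_{4} + v_{6} = v_{2} + 2·v_{3} + v_{9}  ⇒ sig = ⟨2 | 1 1 2⟩
  P={6,8}:  v_{6} + v_{8} = v_{2} + v_{9} + 2·v_{10}  ⇒ sig = ⟨2 | 1 1 2⟩
  P={1,7}:  v_{1} + v_{7} = 2·v_{2} + v_{3} + v_{4} + 2·v_{9}  ⇒ sig = ⟨2 | 1 1 2 2⟩
  P={3,7}:  v_{3} + v_{7} = 2·v_{4}  ⇒ sig = ⟨2 | 2⟩
  P={1,4}:  v_{1} + v_{4} = 2·v_{2} + 2·v_{3} + 2·v_{9}  ⇒ sig = ⟨2 | 2 2 2⟩
  P={1,8}:  v_{1} + v_{8} = 2·v_{2} + 2·v_{9} + 2·v_{10}  ⇒ sig = ⟨2 | 2 2 2⟩
  P={2,6,9}:  v_{2} + v_{6} + v_{9} = v_{1}  ⇒ sig = ⟨3 | 1⟩
  P={1,3,10}:  v_{1} + v_{3} + v_{10} = 2·v_{6}  ⇒ sig = ⟨3 | 2⟩
  P={2,5,9,10}:  v_{2} + v_{5} + v_{9} + v_{10} = 0  ⇒ sig = ⟨4 | 0⟩
  P={2,3,5,9}:  v_{2} + v_{3} + v_{5} + v_{9} = v_{4}  ⇒ sig = ⟨4 | 1⟩
  P={2,3,9,10}:  v_{2} + v_{3} + v_{9} + v_{10} = v_{6}  ⇒ sig = ⟨4 | 1⟩
  P={2,4,5,9}:  v_{2} + v_{4} + v_{5} + v_{9} = v_{7}  ⇒ sig = ⟨4 | 1⟩

so the primitive-relation signature multiset is
    |P|=2: 14 collections, coeffs (), (1), (1), (1), (1), (1,1,1), (1,1,1), (1,1,1,1), (1,1,2), (1,1,2), (1,1,2,2), (2), (2,2,2), (2,2,2)
    |P|=3: 2 collections, coeffs (1), (2)
    |P|=4: 4 collections, coeffs (), (1), (1), (1)


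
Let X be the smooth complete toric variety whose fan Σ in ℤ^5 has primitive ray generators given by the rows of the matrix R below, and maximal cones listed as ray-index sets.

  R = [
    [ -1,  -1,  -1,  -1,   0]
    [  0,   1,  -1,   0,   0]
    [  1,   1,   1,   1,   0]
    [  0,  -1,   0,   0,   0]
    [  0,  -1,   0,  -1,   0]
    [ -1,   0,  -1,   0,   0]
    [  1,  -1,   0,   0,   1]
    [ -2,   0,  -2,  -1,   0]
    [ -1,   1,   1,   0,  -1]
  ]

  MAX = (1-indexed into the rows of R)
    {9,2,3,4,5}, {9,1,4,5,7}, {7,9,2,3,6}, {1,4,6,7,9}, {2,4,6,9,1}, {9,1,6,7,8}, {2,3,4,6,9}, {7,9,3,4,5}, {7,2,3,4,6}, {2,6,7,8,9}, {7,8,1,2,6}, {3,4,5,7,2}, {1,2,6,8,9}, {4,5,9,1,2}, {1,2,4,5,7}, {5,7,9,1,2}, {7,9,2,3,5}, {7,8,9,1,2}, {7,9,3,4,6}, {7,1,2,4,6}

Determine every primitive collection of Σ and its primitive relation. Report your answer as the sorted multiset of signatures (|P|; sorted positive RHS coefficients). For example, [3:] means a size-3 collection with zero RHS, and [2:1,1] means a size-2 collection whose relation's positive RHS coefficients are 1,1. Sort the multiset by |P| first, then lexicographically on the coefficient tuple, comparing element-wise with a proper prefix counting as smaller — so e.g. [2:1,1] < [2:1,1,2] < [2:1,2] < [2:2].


|primitive collections| = 7. Relations:

  P={1,3}:  v_{1} + v_{3} = 0 — sig = [2:]
  P={5,6}:  v_{5} + v_{6} = v_{1} — sig = [2:1]
  P={4,8}:  v_{4} + v_{8} = v_{1} + v_{6} — sig = [2:1,1]
  P={3,8}:  v_{3} + v_{8} = v_{2} + v_{6} + v_{7} + v_{9} — sig = [2:1,1,1,1]
  P={5,8}:  v_{5} + v_{8} = 2·v_{1} + v_{2} + v_{7} + v_{9} — sig = [2:1,1,1,2]
  P={2,4,7,9}:  v_{2} + v_{4} + v_{7} + v_{9} = 0 — sig = [4:]
  P={1,2,6,7,9}:  v_{1} + v_{2} + v_{6} + v_{7} + v_{9} = v_{8} — sig = [5:1]

Hence PRS(X_Σ) =
[[2:], [2:1], [2:1,1], [2:1,1,1,1], [2:1,1,1,2], [4:], [5:1]]


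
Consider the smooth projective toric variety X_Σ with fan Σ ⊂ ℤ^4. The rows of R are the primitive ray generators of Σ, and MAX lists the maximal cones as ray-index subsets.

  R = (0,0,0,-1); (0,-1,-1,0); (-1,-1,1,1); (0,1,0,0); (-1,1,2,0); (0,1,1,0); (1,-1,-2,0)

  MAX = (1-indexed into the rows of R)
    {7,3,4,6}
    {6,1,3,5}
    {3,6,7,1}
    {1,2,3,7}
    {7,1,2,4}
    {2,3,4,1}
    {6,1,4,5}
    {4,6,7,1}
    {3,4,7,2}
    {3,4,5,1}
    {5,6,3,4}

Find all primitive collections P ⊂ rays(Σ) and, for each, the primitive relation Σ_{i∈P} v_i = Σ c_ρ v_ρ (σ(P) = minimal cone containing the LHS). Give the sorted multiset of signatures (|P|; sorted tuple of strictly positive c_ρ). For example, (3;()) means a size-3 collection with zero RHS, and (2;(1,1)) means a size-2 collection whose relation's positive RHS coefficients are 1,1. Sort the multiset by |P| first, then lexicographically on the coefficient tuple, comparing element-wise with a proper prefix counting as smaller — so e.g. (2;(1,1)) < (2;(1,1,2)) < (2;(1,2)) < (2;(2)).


5 minimal non-faces of Δ(Σ) (on 7 rays):

  {2,6}:  v_{2} + v_{6} = 0 ; sig = (2;())
  {5,7}:  v_{5} + v_{7} = 0 ; sig = (2;())
  {2,5}:  v_{2} + v_{5} = v_{1} + v_{3} + v_{4} ; sig = (2;(1,1,1))
  {1,3,4,6}:  v_{1} + v_{3} + v_{4} + v_{6} = v_{5} ; sig = (4;(1))
  {1,3,4,7}:  v_{1} + v_{3} + v_{4} + v_{7} = v_{2} ; sig = (4;(1))

Sorted signature multiset PRS(X):
    (2;())
    (2;())
    (2;(1,1,1))
    (4;(1))
    (4;(1))


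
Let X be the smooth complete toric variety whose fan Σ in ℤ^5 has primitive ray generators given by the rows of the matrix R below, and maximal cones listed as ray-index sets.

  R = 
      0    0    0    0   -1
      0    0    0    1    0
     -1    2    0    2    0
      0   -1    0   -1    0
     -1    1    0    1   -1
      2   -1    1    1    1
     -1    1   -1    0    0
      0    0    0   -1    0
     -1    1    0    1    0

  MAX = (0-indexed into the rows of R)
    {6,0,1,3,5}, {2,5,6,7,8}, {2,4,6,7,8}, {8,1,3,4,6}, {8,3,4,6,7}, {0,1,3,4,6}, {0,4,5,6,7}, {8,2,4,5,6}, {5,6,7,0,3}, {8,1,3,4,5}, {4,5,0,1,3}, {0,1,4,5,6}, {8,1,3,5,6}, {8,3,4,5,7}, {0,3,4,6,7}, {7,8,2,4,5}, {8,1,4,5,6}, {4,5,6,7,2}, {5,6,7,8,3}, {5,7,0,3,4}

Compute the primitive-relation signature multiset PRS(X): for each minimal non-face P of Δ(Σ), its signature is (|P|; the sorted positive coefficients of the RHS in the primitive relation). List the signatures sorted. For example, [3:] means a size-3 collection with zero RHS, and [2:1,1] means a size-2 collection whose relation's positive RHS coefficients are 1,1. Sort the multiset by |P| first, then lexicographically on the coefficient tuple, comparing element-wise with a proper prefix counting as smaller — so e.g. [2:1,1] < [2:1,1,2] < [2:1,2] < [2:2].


Primitive collections (7):

  {1,7}:  v_{1} + v_{7} = 0 ; sig = [2:]
  {0,8}:  v_{0} + v_{8} = v_{4} ; sig = [2:1]
  {2,3}:  v_{2} + v_{3} = v_{8} ; sig = [2:1]
  {1,2}:  v_{1} + v_{2} = v_{4} + v_{5} + v_{6} + v_{8} ; sig = [2:1,1,1,1]
  {0,2}:  v_{0} + v_{2} = 2·v_{4} + v_{5} + v_{6} + v_{7} ; sig = [2:1,1,1,2]
  {3,4,5,6}:  v_{3} + v_{4} + v_{5} + v_{6} = v_{1} ; sig = [4:1]
  {4,5,6,7,8}:  v_{4} + v_{5} + v_{6} + v_{7} + v_{8} = v_{2} ; sig = [5:1]

so the primitive-relation signature multiset is
[[2:], [2:1], [2:1], [2:1,1,1,1], [2:1,1,1,2], [4:1], [5:1]]


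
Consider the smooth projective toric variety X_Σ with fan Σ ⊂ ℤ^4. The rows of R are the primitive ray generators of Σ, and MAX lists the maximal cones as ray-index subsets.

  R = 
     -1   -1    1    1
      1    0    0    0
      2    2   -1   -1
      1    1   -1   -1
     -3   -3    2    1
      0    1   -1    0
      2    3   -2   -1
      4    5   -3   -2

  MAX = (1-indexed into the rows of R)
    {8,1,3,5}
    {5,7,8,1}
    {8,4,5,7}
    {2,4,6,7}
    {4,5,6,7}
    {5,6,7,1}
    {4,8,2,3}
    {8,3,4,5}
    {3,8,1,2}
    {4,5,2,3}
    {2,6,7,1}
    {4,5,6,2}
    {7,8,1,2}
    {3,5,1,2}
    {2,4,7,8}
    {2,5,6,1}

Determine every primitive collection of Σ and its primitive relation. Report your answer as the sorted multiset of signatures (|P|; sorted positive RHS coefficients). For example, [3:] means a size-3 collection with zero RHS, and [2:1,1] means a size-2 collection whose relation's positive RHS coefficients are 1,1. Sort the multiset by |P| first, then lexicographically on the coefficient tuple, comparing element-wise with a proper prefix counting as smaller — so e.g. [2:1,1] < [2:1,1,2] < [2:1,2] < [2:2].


Σ has 6 primitive collections:

  {1,4}:  v_{1} + v_{4} = 0 — sig = [2:]
  {3,6}:  v_{3} + v_{6} = v_{7} — sig = [2:1]
  {3,7}:  v_{3} + v_{7} = v_{8} — sig = [2:1]
  {6,8}:  v_{6} + v_{8} = 2·v_{7} — sig = [2:2]
  {2,5,7}:  v_{2} + v_{5} + v_{7} = 0 — sig = [3:]
  {2,5,8}:  v_{2} + v_{5} + v_{8} = v_{3} — sig = [3:1]

Signatures (|P|; sorted positive RHS coefficients), sorted:
{ [2:],  [2:1] ×2,  [2:2],  [3:],  [3:1] }


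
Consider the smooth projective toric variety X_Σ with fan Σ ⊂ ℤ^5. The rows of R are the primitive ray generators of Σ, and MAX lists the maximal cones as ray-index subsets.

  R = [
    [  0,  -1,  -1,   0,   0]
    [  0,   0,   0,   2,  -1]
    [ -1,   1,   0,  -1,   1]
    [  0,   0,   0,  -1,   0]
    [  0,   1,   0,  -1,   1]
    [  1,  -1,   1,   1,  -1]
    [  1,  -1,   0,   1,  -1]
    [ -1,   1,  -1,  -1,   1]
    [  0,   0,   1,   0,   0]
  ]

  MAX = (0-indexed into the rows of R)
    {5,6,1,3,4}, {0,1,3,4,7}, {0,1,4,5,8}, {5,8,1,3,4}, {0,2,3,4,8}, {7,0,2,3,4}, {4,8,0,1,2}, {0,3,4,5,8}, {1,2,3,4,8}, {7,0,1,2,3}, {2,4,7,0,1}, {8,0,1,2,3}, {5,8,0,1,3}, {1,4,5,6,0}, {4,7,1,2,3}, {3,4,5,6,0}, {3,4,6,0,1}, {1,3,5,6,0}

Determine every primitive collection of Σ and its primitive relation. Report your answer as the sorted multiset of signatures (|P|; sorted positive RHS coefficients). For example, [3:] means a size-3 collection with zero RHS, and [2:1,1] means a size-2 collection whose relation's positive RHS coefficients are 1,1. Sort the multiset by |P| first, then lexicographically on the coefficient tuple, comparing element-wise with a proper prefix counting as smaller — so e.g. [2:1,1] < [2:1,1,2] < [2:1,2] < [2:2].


Minimal non-faces — 9 found among 9 rays, 18 max cones:

  {2,6}:  v_{2} + v_{6} = 0  ⇒ sig = [2:]
  {5,7}:  v_{5} + v_{7} = 0  ⇒ sig = [2:]
  {2,5}:  v_{2} + v_{5} = v_{8}  ⇒ sig = [2:1]
  {6,8}:  v_{6} + v_{8} = v_{5}  ⇒ sig = [2:1]
  {7,8}:  v_{7} + v_{8} = v_{2}  ⇒ sig = [2:1]
  {6,7}:  v_{6} + v_{7} = v_{0} + v_{1} + v_{3} + v_{4}  ⇒ sig = [2:1,1,1,1]
  {0,1,3,4,8}:  v_{0} + v_{1} + v_{3} + v_{4} + v_{8} = 0  ⇒ sig = [5:]
  {0,1,2,3,4}:  v_{0} + v_{1} + v_{2} + v_{3} + v_{4} = v_{7}  ⇒ sig = [5:1]
  {0,1,3,4,5}:  v_{0} + v_{1} + v_{3} + v_{4} + v_{5} = v_{6}  ⇒ sig = [5:1]

Sorted signature multiset PRS(X):
    |P|=2: 6 collections, coeffs (), (), (1), (1), (1), (1,1,1,1)
    |P|=5: 3 collections, coeffs (), (1), (1)


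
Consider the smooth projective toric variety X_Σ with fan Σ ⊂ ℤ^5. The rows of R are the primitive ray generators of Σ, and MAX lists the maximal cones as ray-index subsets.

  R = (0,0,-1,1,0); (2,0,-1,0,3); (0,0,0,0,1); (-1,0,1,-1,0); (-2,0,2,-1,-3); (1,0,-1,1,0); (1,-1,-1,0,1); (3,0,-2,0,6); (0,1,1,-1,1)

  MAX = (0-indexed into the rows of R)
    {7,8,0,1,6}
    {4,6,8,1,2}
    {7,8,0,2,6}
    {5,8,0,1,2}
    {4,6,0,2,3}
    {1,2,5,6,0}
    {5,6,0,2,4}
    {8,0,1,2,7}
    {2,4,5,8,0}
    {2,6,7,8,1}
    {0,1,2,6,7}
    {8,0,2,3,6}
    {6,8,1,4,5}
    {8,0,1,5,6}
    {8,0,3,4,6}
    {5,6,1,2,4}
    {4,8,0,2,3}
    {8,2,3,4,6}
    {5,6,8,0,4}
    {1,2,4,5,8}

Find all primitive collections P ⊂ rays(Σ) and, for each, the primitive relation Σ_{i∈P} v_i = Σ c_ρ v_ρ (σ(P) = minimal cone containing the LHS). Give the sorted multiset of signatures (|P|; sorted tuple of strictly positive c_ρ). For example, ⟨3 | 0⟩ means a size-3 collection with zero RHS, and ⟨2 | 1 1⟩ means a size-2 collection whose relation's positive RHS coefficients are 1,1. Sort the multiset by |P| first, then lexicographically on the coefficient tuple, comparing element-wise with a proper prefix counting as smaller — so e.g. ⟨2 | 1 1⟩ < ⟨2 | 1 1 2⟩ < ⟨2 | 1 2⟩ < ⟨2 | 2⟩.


Minimal non-faces — 9 found among 9 rays, 20 max cones:

  {3,5}:  v_{3} + v_{5} = 0  ⟹  sig = ⟨2 | 0⟩
  {1,3}:  v_{1} + v_{3} = v_{2} + v_{6} + v_{8}  ⟹  sig = ⟨2 | 1 1 1⟩
  {4,7}:  v_{4} + v_{7} = v_{2} + v_{6} + v_{8}  ⟹  sig = ⟨2 | 1 1 1⟩
  {5,7}:  v_{5} + v_{7} = v_{0} + 2·v_{1}  ⟹  sig = ⟨2 | 1 2⟩
  {3,7}:  v_{3} + v_{7} = v_{0} + 2·v_{2} + 2·v_{6} + 2·v_{8}  ⟹  sig = ⟨2 | 1 2 2 2⟩
  {0,1,4}:  v_{0} + v_{1} + v_{4} = 0  ⟹  sig = ⟨3 | 0⟩
  {2,5,6,8}:  v_{2} + v_{5} + v_{6} + v_{8} = v_{1}  ⟹  sig = ⟨4 | 1⟩
  {0,1,2,6,8}:  v_{0} + v_{1} + v_{2} + v_{6} + v_{8} = v_{7}  ⟹  sig = ⟨5 | 1⟩
  {0,2,4,6,8}:  v_{0} + v_{2} + v_{4} + v_{6} + v_{8} = v_{3}  ⟹  sig = ⟨5 | 1⟩

Hence PRS(X_Σ) =
{ ⟨2 | 0⟩,  ⟨2 | 1 1 1⟩ ×2,  ⟨2 | 1 2⟩,  ⟨2 | 1 2 2 2⟩,  ⟨3 | 0⟩,  ⟨4 | 1⟩,  ⟨5 | 1⟩ ×2 }


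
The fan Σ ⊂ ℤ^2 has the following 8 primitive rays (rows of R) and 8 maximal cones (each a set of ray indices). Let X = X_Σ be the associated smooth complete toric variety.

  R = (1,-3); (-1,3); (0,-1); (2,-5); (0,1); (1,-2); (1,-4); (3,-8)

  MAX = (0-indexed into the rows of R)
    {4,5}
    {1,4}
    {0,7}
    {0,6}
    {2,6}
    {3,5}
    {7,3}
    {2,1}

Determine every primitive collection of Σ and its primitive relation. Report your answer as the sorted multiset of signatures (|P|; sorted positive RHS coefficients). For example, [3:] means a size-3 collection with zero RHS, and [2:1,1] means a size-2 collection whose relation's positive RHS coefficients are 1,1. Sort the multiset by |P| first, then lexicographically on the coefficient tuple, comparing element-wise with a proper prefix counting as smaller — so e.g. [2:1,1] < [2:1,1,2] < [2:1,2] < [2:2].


20 minimal non-faces of Δ(Σ) (on 8 rays):

  • {0,1}:  v_{0} + v_{1} = 0  ⟹  sig = [2:]
  • {2,4}:  v_{2} + v_{4} = 0  ⟹  sig = [2:]
  • {0,2}:  v_{0} + v_{2} = v_{6}  ⟹  sig = [2:1]
  • {0,3}:  v_{0} + v_{3} = v_{7}  ⟹  sig = [2:1]
  • {0,4}:  v_{0} + v_{4} = v_{5}  ⟹  sig = [2:1]
  • {0,5}:  v_{0} + v_{5} = v_{3}  ⟹  sig = [2:1]
  • {1,3}:  v_{1} + v_{3} = v_{5}  ⟹  sig = [2:1]
  • {1,5}:  v_{1} + v_{5} = v_{4}  ⟹  sig = [2:1]
  • {1,6}:  v_{1} + v_{6} = v_{2}  ⟹  sig = [2:1]
  • {1,7}:  v_{1} + v_{7} = v_{3}  ⟹  sig = [2:1]
  • {2,5}:  v_{2} + v_{5} = v_{0}  ⟹  sig = [2:1]
  • {4,6}:  v_{4} + v_{6} = v_{0}  ⟹  sig = [2:1]
  • {4,7}:  v_{4} + v_{7} = v_{3} + v_{5}  ⟹  sig = [2:1,1]
  • {2,3}:  v_{2} + v_{3} = 2·v_{0}  ⟹  sig = [2:2]
  • {3,4}:  v_{3} + v_{4} = 2·v_{5}  ⟹  sig = [2:2]
  • {5,6}:  v_{5} + v_{6} = 2·v_{0}  ⟹  sig = [2:2]
  • {5,7}:  v_{5} + v_{7} = 2·v_{3}  ⟹  sig = [2:2]
  • {2,7}:  v_{2} + v_{7} = 3·v_{0}  ⟹  sig = [2:3]
  • {3,6}:  v_{3} + v_{6} = 3·v_{0}  ⟹  sig = [2:3]
  • {6,7}:  v_{6} + v_{7} = 4·v_{0}  ⟹  sig = [2:4]

so the primitive-relation signature multiset is
    |P|=2: 20 collections, coeffs (), (), (1), (1), (1), (1), (1), (1), (1), (1), (1), (1), (1,1), (2), (2), (2), (2), (3), (3), (4)


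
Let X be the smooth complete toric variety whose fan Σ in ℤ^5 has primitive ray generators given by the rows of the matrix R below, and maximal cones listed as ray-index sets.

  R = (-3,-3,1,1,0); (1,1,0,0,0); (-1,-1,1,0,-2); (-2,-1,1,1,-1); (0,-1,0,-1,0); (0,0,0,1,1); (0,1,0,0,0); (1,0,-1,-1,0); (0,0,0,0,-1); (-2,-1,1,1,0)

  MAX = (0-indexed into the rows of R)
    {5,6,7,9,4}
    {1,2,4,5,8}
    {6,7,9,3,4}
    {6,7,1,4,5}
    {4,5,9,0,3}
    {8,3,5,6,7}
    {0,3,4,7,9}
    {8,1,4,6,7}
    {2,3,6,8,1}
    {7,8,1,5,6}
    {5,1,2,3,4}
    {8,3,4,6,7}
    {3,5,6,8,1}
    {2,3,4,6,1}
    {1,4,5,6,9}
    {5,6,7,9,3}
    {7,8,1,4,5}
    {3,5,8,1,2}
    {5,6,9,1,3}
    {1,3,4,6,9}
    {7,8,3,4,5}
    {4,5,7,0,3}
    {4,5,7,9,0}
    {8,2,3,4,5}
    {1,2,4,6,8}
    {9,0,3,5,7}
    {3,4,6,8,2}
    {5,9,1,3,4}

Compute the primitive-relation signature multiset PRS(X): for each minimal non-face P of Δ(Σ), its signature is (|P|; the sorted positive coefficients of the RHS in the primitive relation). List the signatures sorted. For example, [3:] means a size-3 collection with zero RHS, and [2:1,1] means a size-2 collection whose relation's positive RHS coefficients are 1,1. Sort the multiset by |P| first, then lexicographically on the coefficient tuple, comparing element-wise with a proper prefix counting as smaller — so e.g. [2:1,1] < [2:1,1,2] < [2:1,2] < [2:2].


Minimal non-faces — 14 found among 10 rays, 28 max cones:

  • {8,9}:  v_{8} + v_{9} = v_{3} ; sig = [2:1]
  • {0,1}:  v_{0} + v_{1} = v_{3} + v_{4} + v_{5} ; sig = [2:1,1,1]
  • {0,8}:  v_{0} + v_{8} = 2·v_{3} + v_{4} + v_{5} + v_{7} ; sig = [2:1,1,1,2]
  • {2,9}:  v_{2} + v_{9} = v_{1} + 2·v_{3} + v_{4} ; sig = [2:1,1,2]
  • {0,2}:  v_{0} + v_{2} = 2·v_{3} + 2·v_{4} + v_{5} + v_{8} ; sig = [2:1,1,2,2]
  • {0,6}:  v_{0} + v_{6} = v_{7} + 2·v_{9} ; sig = [2:1,2]
  • {2,7}:  v_{2} + v_{7} = v_{4} + 2·v_{8} ; sig = [2:1,2]
  • {1,7,9}:  v_{1} + v_{7} + v_{9} = 0 ; sig = [3:]
  • {1,3,7}:  v_{1} + v_{3} + v_{7} = v_{8} ; sig = [3:1]
  • {2,5,6}:  v_{2} + v_{5} + v_{6} = v_{1} + v_{3} ; sig = [3:1,1]
  • {4,5,6,8}:  v_{4} + v_{5} + v_{6} + v_{8} = 0 ; sig = [4:]
  • {1,3,4,8}:  v_{1} + v_{3} + v_{4} + v_{8} = v_{2} ; sig = [4:1]
  • {3,4,5,6}:  v_{3} + v_{4} + v_{5} + v_{6} = v_{9} ; sig = [4:1]
  • {3,4,5,7,9}:  v_{3} + v_{4} + v_{5} + v_{7} + v_{9} = v_{0} ; sig = [5:1]

Hence PRS(X_Σ) =
{ [2:1],  [2:1,1,1],  [2:1,1,1,2],  [2:1,1,2],  [2:1,1,2,2],  [2:1,2] ×2,  [3:],  [3:1],  [3:1,1],  [4:],  [4:1] ×2,  [5:1] }


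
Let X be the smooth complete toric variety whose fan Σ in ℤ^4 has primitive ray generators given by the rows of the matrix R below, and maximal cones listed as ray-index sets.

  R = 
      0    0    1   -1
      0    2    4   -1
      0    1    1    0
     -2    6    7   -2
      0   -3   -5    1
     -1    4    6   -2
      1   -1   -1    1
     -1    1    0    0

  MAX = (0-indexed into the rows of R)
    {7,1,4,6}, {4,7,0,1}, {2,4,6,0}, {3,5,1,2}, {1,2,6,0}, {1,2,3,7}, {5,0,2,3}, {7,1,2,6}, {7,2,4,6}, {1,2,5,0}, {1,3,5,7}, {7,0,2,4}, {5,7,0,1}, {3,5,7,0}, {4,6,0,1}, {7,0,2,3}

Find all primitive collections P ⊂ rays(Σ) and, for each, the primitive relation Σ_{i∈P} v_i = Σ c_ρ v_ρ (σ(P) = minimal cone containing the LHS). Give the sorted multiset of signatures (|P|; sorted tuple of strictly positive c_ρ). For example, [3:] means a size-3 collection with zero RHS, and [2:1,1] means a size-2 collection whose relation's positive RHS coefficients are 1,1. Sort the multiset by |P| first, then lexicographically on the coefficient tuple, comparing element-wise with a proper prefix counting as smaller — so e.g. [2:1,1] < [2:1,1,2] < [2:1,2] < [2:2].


Minimal non-faces — 9 found among 8 rays, 16 max cones:

  P = {4,5}:  v_{4} + v_{5} = v_{0} + v_{7}  so sig = [2:1,1]
  P = {5,6}:  v_{5} + v_{6} = v_{1} + v_{2}  so sig = [2:1,1]
  P = {3,4}:  v_{3} + v_{4} = v_{0} + v_{2} + 2·v_{7}  so sig = [2:1,1,2]
  P = {3,6}:  v_{3} + v_{6} = v_{1} + 2·v_{2} + v_{7}  so sig = [2:1,1,2]
  P = {0,6,7}:  v_{0} + v_{6} + v_{7} = 0  so sig = [3:]
  P = {1,2,4}:  v_{1} + v_{2} + v_{4} = 0  so sig = [3:]
  P = {2,5,7}:  v_{2} + v_{5} + v_{7} = v_{3}  so sig = [3:1]
  P = {0,1,3}:  v_{0} + v_{1} + v_{3} = 2·v_{5}  so sig = [3:2]
  P = {0,1,2,7}:  v_{0} + v_{1} + v_{2} + v_{7} = v_{5}  so sig = [4:1]

Hence PRS(X_Σ) =
{ [2:1,1] ×2,  [2:1,1,2] ×2,  [3:] ×2,  [3:1],  [3:2],  [4:1] }


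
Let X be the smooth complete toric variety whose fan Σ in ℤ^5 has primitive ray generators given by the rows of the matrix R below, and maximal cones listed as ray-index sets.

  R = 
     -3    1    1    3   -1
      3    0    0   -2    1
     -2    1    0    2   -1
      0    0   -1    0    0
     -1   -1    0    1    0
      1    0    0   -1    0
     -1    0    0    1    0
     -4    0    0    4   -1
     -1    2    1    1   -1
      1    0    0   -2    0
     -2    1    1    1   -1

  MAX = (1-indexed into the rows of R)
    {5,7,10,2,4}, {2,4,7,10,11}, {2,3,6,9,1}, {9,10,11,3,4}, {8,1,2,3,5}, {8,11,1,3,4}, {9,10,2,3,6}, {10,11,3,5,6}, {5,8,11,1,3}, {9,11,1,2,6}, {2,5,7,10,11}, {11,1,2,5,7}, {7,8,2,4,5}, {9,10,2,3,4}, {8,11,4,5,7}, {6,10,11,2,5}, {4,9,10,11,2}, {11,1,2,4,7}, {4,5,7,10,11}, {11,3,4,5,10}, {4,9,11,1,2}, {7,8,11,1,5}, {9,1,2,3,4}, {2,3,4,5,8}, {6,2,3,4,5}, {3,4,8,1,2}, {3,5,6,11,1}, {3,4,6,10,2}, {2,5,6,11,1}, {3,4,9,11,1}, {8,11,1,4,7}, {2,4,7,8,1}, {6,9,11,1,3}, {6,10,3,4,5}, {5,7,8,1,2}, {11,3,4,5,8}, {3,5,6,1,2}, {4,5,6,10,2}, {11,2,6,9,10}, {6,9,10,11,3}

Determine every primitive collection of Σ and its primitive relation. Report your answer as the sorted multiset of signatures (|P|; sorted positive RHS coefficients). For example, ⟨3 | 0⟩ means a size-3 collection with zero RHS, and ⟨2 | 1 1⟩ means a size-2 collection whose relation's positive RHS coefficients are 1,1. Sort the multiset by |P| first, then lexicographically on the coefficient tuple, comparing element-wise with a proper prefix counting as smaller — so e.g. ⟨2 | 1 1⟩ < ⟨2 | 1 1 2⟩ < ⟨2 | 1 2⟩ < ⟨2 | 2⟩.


Σ has 16 primitive collections:

  • {6,7}:  v_{6} + v_{7} = 0 — sig = ⟨2 | 0⟩
  • {1,10}:  v_{1} + v_{10} = v_{11} — sig = ⟨2 | 1⟩
  • {3,7}:  v_{3} + v_{7} = v_{1} + v_{4} — sig = ⟨2 | 1 1⟩
  • {5,9}:  v_{5} + v_{9} = v_{1} + v_{6} — sig = ⟨2 | 1 1⟩
  • {6,8}:  v_{6} + v_{8} = v_{3} + v_{5} — sig = ⟨2 | 1 1⟩
  • {8,9}:  v_{8} + v_{9} = v_{1} + v_{3} — sig = ⟨2 | 1 1⟩
  • {8,10}:  v_{8} + v_{10} = v_{4} + v_{5} + v_{11} — sig = ⟨2 | 1 1 1⟩
  • {7,9}:  v_{7} + v_{9} = v_{1} + v_{2} + v_{4} + v_{11} — sig = ⟨2 | 1 1 1 1⟩
  • {1,4,5}:  v_{1} + v_{4} + v_{5} = v_{8} — sig = ⟨3 | 1⟩
  • {1,4,6}:  v_{1} + v_{4} + v_{6} = v_{3} — sig = ⟨3 | 1⟩
  • {2,3,11}:  v_{2} + v_{3} + v_{11} = v_{9} — sig = ⟨3 | 1⟩
  • {2,8,11}:  v_{2} + v_{8} + v_{11} = v_{1} — sig = ⟨3 | 1⟩
  • {4,6,11}:  v_{4} + v_{6} + v_{11} = v_{3} + v_{10} — sig = ⟨3 | 1 1⟩
  • {4,6,9}:  v_{4} + v_{6} + v_{9} = v_{2} + 2·v_{3} + v_{10} — sig = ⟨3 | 1 1 2⟩
  • {2,4,5,11}:  v_{2} + v_{4} + v_{5} + v_{11} = 0 — sig = ⟨4 | 0⟩
  • {2,3,5,10}:  v_{2} + v_{3} + v_{5} + v_{10} = v_{6} — sig = ⟨4 | 1⟩

Hence PRS(X_Σ) =
    ⟨2 | 0⟩
    ⟨2 | 1⟩
    ⟨2 | 1 1⟩
    ⟨2 | 1 1⟩
    ⟨2 | 1 1⟩
    ⟨2 | 1 1⟩
    ⟨2 | 1 1 1⟩
    ⟨2 | 1 1 1 1⟩
    ⟨3 | 1⟩
    ⟨3 | 1⟩
    ⟨3 | 1⟩
    ⟨3 | 1⟩
    ⟨3 | 1 1⟩
    ⟨3 | 1 1 2⟩
    ⟨4 | 0⟩
    ⟨4 | 1⟩
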